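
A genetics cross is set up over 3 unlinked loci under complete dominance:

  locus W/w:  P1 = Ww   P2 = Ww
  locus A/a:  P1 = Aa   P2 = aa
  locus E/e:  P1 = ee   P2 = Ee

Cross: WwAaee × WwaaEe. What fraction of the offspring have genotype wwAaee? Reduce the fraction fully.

WwAaee gametes: WAe×2, Wae×2, wAe×2, wae×2
WwaaEe gametes: WaE×2, Wae×2, waE×2, wae×2
WwAaee×WwaaEe grid (8·8=64): WWAaEe=4 WWAaee=4 WWaaEe=4 WWaaee=4 WwAaEe=8 WwAaee=8 WwaaEe=8 Wwaaee=8 wwAaEe=4 wwAaee=4 wwaaEe=4 wwaaee=4
wwAaee hits 4/64; gcd=4; 4÷4/64÷4 = 1/16

P(wwAaee) = 1/16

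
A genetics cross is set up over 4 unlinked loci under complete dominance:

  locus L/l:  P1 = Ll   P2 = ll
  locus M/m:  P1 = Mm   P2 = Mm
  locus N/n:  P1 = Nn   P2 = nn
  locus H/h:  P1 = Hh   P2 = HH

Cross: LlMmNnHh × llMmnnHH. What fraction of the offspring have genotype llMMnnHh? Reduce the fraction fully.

P(llMMnnHh) = 1/32

LlMmNnHh gametes: LMNH×1, LMNh×1, LMnH×1, LMnh×1, LmNH×1, LmNh×1, LmnH×1, Lmnh×1, lMNH×1, lMNh×1, lMnH×1, lMnh×1, lmNH×1, lmNh×1, lmnH×1, lmnh×1
llMmnnHH gametes: lMnH×8, lmnH×8
LlMmNnHh×llMmnnHH grid (16·16=256): LlMMNnHH=8 LlMMNnHh=8 LlMMnnHH=8 LlMMnnHh=8 LlMmNnHH=16 LlMmNnHh=16 LlMmnnHH=16 LlMmnnHh=16 LlmmNnHH=8 LlmmNnHh=8 LlmmnnHH=8 LlmmnnHh=8 llMMNnHH=8 llMMNnHh=8 llMMnnHH=8 llMMnnHh=8 llMmNnHH=16 llMmNnHh=16 llMmnnHH=16 llMmnnHh=16 llmmNnHH=8 llmmNnHh=8 llmmnnHH=8 llmmnnHh=8
llMMnnHh hits 8/256; gcd=8; 8÷8/256÷8 = 1/32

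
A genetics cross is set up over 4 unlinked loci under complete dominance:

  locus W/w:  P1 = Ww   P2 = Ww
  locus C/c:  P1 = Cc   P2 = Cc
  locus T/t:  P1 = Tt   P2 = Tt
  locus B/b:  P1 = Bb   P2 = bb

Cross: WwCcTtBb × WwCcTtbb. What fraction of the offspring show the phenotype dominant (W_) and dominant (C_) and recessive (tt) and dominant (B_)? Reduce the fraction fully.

WwCcTtBb gametes: WCTB×1, WCTb×1, WCtB×1, WCtb×1, WcTB×1, WcTb×1, WctB×1, Wctb×1, wCTB×1, wCTb×1, wCtB×1, wCtb×1, wcTB×1, wcTb×1, wctB×1, wctb×1
WwCcTtbb gametes: WCTb×2, WCtb×2, WcTb×2, Wctb×2, wCTb×2, wCtb×2, wcTb×2, wctb×2
WwCcTtBb×WwCcTtbb grid (16·16=256): WWCCTTBb=2 WWCCTTbb=2 WWCCTtBb=4 WWCCTtbb=4 WWCCttBb=2 WWCCttbb=2 WWCcTTBb=4 WWCcTTbb=4 WWCcTtBb=8 WWCcTtbb=8 WWCcttBb=4 WWCcttbb=4 WWccTTBb=2 WWccTTbb=2 WWccTtBb=4 WWccTtbb=4 WWccttBb=2 WWccttbb=2 WwCCTTBb=4 WwCCTTbb=4 WwCCTtBb=8 WwCCTtbb=8 WwCCttBb=4 WwCCttbb=4 WwCcTTBb=8 WwCcTTbb=8 WwCcTtBb=16 WwCcTtbb=16 WwCcttBb=8 WwCcttbb=8 WwccTTBb=4 WwccTTbb=4 WwccTtBb=8 WwccTtbb=8 WwccttBb=4 Wwccttbb=4 wwCCTTBb=2 wwCCTTbb=2 wwCCTtBb=4 wwCCTtbb=4 wwCCttBb=2 wwCCttbb=2 wwCcTTBb=4 wwCcTTbb=4 wwCcTtBb=8 wwCcTtbb=8 wwCcttBb=4 wwCcttbb=4 wwccTTBb=2 wwccTTbb=2 wwccTtBb=4 wwccTtbb=4 wwccttBb=2 wwccttbb=2
W_ C_ tt B_ hits 18/256; gcd=2; 18÷2/256÷2 = 9/128

P(W_ C_ tt B_) = 9/128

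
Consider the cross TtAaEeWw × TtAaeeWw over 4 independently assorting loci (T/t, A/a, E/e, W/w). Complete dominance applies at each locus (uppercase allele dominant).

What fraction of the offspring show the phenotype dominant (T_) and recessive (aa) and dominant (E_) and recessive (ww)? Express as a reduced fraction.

TtAaEeWw gametes: TAEW×1, TAEw×1, TAeW×1, TAew×1, TaEW×1, TaEw×1, TaeW×1, Taew×1, tAEW×1, tAEw×1, tAeW×1, tAew×1, taEW×1, taEw×1, taeW×1, taew×1
TtAaeeWw gametes: TAeW×2, TAew×2, TaeW×2, Taew×2, tAeW×2, tAew×2, taeW×2, taew×2
TtAaEeWw×TtAaeeWw grid (16·16=256): TTAAEeWW=2 TTAAEeWw=4 TTAAEeww=2 TTAAeeWW=2 TTAAeeWw=4 TTAAeeww=2 TTAaEeWW=4 TTAaEeWw=8 TTAaEeww=4 TTAaeeWW=4 TTAaeeWw=8 TTAaeeww=4 TTaaEeWW=2 TTaaEeWw=4 TTaaEeww=2 TTaaeeWW=2 TTaaeeWw=4 TTaaeeww=2 TtAAEeWW=4 TtAAEeWw=8 TtAAEeww=4 TtAAeeWW=4 TtAAeeWw=8 TtAAeeww=4 TtAaEeWW=8 TtAaEeWw=16 TtAaEeww=8 TtAaeeWW=8 TtAaeeWw=16 TtAaeeww=8 TtaaEeWW=4 TtaaEeWw=8 TtaaEeww=4 TtaaeeWW=4 TtaaeeWw=8 Ttaaeeww=4 ttAAEeWW=2 ttAAEeWw=4 ttAAEeww=2 ttAAeeWW=2 ttAAeeWw=4 ttAAeeww=2 ttAaEeWW=4 ttAaEeWw=8 ttAaEeww=4 ttAaeeWW=4 ttAaeeWw=8 ttAaeeww=4 ttaaEeWW=2 ttaaEeWw=4 ttaaEeww=2 ttaaeeWW=2 ttaaeeWw=4 ttaaeeww=2
T_ aa E_ ww hits 6/256; gcd=2; 6÷2/256÷2 = 3/128

P(T_ aa E_ ww) = 3/128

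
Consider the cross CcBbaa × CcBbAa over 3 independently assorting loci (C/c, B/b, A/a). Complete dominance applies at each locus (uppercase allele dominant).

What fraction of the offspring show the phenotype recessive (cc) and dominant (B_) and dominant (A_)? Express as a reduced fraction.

P(cc B_ A_) = 3/32

CcBbaa gametes: CBa×2, Cba×2, cBa×2, cba×2
CcBbAa gametes: CBA×1, CBa×1, CbA×1, Cba×1, cBA×1, cBa×1, cbA×1, cba×1
CcBbaa×CcBbAa grid (8·8=64): CCBBAa=2 CCBBaa=2 CCBbAa=4 CCBbaa=4 CCbbAa=2 CCbbaa=2 CcBBAa=4 CcBBaa=4 CcBbAa=8 CcBbaa=8 CcbbAa=4 Ccbbaa=4 ccBBAa=2 ccBBaa=2 ccBbAa=4 ccBbaa=4 ccbbAa=2 ccbbaa=2
cc B_ A_ hits 6/64; gcd=2; 6÷2/64÷2 = 3/32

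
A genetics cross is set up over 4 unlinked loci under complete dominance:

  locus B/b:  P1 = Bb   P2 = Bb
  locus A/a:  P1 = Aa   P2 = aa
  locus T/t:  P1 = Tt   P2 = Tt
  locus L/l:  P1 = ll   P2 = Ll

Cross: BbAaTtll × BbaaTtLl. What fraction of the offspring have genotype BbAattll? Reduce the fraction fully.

P(BbAattll) = 1/32

BbAaTtll gametes: BATl×2, BAtl×2, BaTl×2, Batl×2, bATl×2, bAtl×2, baTl×2, batl×2
BbaaTtLl gametes: BaTL×2, BaTl×2, BatL×2, Batl×2, baTL×2, baTl×2, batL×2, batl×2
BbAaTtll×BbaaTtLl grid (16·16=256): BBAaTTLl=4 BBAaTTll=4 BBAaTtLl=8 BBAaTtll=8 BBAattLl=4 BBAattll=4 BBaaTTLl=4 BBaaTTll=4 BBaaTtLl=8 BBaaTtll=8 BBaattLl=4 BBaattll=4 BbAaTTLl=8 BbAaTTll=8 BbAaTtLl=16 BbAaTtll=16 BbAattLl=8 BbAattll=8 BbaaTTLl=8 BbaaTTll=8 BbaaTtLl=16 BbaaTtll=16 BbaattLl=8 Bbaattll=8 bbAaTTLl=4 bbAaTTll=4 bbAaTtLl=8 bbAaTtll=8 bbAattLl=4 bbAattll=4 bbaaTTLl=4 bbaaTTll=4 bbaaTtLl=8 bbaaTtll=8 bbaattLl=4 bbaattll=4
BbAattll hits 8/256; gcd=8; 8÷8/256÷8 = 1/32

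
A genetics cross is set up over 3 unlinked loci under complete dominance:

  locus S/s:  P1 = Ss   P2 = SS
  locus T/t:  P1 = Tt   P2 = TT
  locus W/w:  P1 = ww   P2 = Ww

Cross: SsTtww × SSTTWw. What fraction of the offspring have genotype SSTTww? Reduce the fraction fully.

SsTtww gametes: STw×2, Stw×2, sTw×2, stw×2
SSTTWw gametes: STW×4, STw×4
SsTtww×SSTTWw grid (8·8=64): SSTTWw=8 SSTTww=8 SSTtWw=8 SSTtww=8 SsTTWw=8 SsTTww=8 SsTtWw=8 SsTtww=8
SSTTww hits 8/64; gcd=8; 8÷8/64÷8 = 1/8

P(SSTTww) = 1/8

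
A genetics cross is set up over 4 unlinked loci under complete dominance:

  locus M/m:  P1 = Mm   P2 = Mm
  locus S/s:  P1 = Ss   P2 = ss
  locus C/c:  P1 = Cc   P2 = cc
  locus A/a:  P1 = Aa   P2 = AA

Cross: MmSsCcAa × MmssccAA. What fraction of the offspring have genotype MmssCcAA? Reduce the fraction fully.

P(MmssCcAA) = 1/16

MmSsCcAa gametes: MSCA×1, MSCa×1, MScA×1, MSca×1, MsCA×1, MsCa×1, MscA×1, Msca×1, mSCA×1, mSCa×1, mScA×1, mSca×1, msCA×1, msCa×1, mscA×1, msca×1
MmssccAA gametes: MscA×8, mscA×8
MmSsCcAa×MmssccAA grid (16·16=256): MMSsCcAA=8 MMSsCcAa=8 MMSsccAA=8 MMSsccAa=8 MMssCcAA=8 MMssCcAa=8 MMssccAA=8 MMssccAa=8 MmSsCcAA=16 MmSsCcAa=16 MmSsccAA=16 MmSsccAa=16 MmssCcAA=16 MmssCcAa=16 MmssccAA=16 MmssccAa=16 mmSsCcAA=8 mmSsCcAa=8 mmSsccAA=8 mmSsccAa=8 mmssCcAA=8 mmssCcAa=8 mmssccAA=8 mmssccAa=8
MmssCcAA hits 16/256; gcd=16; 16÷16/256÷16 = 1/16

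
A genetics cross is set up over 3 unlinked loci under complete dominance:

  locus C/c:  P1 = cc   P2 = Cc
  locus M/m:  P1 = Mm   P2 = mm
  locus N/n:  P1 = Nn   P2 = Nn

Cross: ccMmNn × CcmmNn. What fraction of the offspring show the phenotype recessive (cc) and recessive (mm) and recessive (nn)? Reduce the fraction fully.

P(cc mm nn) = 1/16

ccMmNn gametes: cMN×2, cMn×2, cmN×2, cmn×2
CcmmNn gametes: CmN×2, Cmn×2, cmN×2, cmn×2
ccMmNn×CcmmNn grid (8·8=64): CcMmNN=4 CcMmNn=8 CcMmnn=4 CcmmNN=4 CcmmNn=8 Ccmmnn=4 ccMmNN=4 ccMmNn=8 ccMmnn=4 ccmmNN=4 ccmmNn=8 ccmmnn=4
cc mm nn hits 4/64; gcd=4; 4÷4/64÷4 = 1/16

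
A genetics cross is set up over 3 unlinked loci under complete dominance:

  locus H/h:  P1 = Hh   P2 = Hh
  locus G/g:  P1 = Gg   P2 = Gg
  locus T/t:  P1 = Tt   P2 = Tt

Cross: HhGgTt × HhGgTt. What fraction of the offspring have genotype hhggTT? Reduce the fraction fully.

HhGgTt gametes: HGT×1, HGt×1, HgT×1, Hgt×1, hGT×1, hGt×1, hgT×1, hgt×1
HhGgTt gametes: HGT×1, HGt×1, HgT×1, Hgt×1, hGT×1, hGt×1, hgT×1, hgt×1
HhGgTt×HhGgTt grid (8·8=64): HHGGTT=1 HHGGTt=2 HHGGtt=1 HHGgTT=2 HHGgTt=4 HHGgtt=2 HHggTT=1 HHggTt=2 HHggtt=1 HhGGTT=2 HhGGTt=4 HhGGtt=2 HhGgTT=4 HhGgTt=8 HhGgtt=4 HhggTT=2 HhggTt=4 Hhggtt=2 hhGGTT=1 hhGGTt=2 hhGGtt=1 hhGgTT=2 hhGgTt=4 hhGgtt=2 hhggTT=1 hhggTt=2 hhggtt=1
hhggTT hits 1/64; gcd=1; 1÷1/64÷1 = 1/64

P(hhggTT) = 1/64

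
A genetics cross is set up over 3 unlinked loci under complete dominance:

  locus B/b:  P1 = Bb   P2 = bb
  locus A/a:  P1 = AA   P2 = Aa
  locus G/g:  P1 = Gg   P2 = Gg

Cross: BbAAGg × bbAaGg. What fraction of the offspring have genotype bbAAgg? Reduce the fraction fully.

P(bbAAgg) = 1/16

BbAAGg gametes: BAG×2, BAg×2, bAG×2, bAg×2
bbAaGg gametes: bAG×2, bAg×2, baG×2, bag×2
BbAAGg×bbAaGg grid (8·8=64): BbAAGG=4 BbAAGg=8 BbAAgg=4 BbAaGG=4 BbAaGg=8 BbAagg=4 bbAAGG=4 bbAAGg=8 bbAAgg=4 bbAaGG=4 bbAaGg=8 bbAagg=4
bbAAgg hits 4/64; gcd=4; 4÷4/64÷4 = 1/16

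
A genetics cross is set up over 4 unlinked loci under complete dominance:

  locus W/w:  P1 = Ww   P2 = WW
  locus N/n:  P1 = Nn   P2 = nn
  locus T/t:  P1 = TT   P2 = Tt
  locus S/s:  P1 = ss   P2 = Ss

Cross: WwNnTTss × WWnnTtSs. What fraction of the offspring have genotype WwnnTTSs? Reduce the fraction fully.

P(WwnnTTSs) = 1/16

WwNnTTss gametes: WNTs×4, WnTs×4, wNTs×4, wnTs×4
WWnnTtSs gametes: WnTS×4, WnTs×4, WntS×4, Wnts×4
WwNnTTss×WWnnTtSs grid (16·16=256): WWNnTTSs=16 WWNnTTss=16 WWNnTtSs=16 WWNnTtss=16 WWnnTTSs=16 WWnnTTss=16 WWnnTtSs=16 WWnnTtss=16 WwNnTTSs=16 WwNnTTss=16 WwNnTtSs=16 WwNnTtss=16 WwnnTTSs=16 WwnnTTss=16 WwnnTtSs=16 WwnnTtss=16
WwnnTTSs hits 16/256; gcd=16; 16÷16/256÷16 = 1/16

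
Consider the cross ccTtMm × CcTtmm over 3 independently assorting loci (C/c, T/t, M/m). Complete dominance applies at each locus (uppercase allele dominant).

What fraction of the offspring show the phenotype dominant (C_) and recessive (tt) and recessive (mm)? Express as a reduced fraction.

ccTtMm gametes: cTM×2, cTm×2, ctM×2, ctm×2
CcTtmm gametes: CTm×2, Ctm×2, cTm×2, ctm×2
ccTtMm×CcTtmm grid (8·8=64): CcTTMm=4 CcTTmm=4 CcTtMm=8 CcTtmm=8 CcttMm=4 Ccttmm=4 ccTTMm=4 ccTTmm=4 ccTtMm=8 ccTtmm=8 ccttMm=4 ccttmm=4
C_ tt mm hits 4/64; gcd=4; 4÷4/64÷4 = 1/16

P(C_ tt mm) = 1/16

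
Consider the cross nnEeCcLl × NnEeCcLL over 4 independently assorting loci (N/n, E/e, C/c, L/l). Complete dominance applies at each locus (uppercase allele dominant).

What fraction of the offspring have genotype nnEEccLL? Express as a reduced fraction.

P(nnEEccLL) = 1/64

nnEeCcLl gametes: nECL×2, nECl×2, nEcL×2, nEcl×2, neCL×2, neCl×2, necL×2, necl×2
NnEeCcLL gametes: NECL×2, NEcL×2, NeCL×2, NecL×2, nECL×2, nEcL×2, neCL×2, necL×2
nnEeCcLl×NnEeCcLL grid (16·16=256): NnEECCLL=4 NnEECCLl=4 NnEECcLL=8 NnEECcLl=8 NnEEccLL=4 NnEEccLl=4 NnEeCCLL=8 NnEeCCLl=8 NnEeCcLL=16 NnEeCcLl=16 NnEeccLL=8 NnEeccLl=8 NneeCCLL=4 NneeCCLl=4 NneeCcLL=8 NneeCcLl=8 NneeccLL=4 NneeccLl=4 nnEECCLL=4 nnEECCLl=4 nnEECcLL=8 nnEECcLl=8 nnEEccLL=4 nnEEccLl=4 nnEeCCLL=8 nnEeCCLl=8 nnEeCcLL=16 nnEeCcLl=16 nnEeccLL=8 nnEeccLl=8 nneeCCLL=4 nneeCCLl=4 nneeCcLL=8 nneeCcLl=8 nneeccLL=4 nneeccLl=4
nnEEccLL hits 4/256; gcd=4; 4÷4/256÷4 = 1/64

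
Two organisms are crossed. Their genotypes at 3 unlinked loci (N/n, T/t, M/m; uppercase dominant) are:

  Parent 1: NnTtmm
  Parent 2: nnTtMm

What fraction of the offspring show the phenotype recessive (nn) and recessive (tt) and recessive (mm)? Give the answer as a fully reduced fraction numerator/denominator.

P(nn tt mm) = 1/16

NnTtmm gametes: NTm×2, Ntm×2, nTm×2, ntm×2
nnTtMm gametes: nTM×2, nTm×2, ntM×2, ntm×2
NnTtmm×nnTtMm grid (8·8=64): NnTTMm=4 NnTTmm=4 NnTtMm=8 NnTtmm=8 NnttMm=4 Nnttmm=4 nnTTMm=4 nnTTmm=4 nnTtMm=8 nnTtmm=8 nnttMm=4 nnttmm=4
nn tt mm hits 4/64; gcd=4; 4÷4/64÷4 = 1/16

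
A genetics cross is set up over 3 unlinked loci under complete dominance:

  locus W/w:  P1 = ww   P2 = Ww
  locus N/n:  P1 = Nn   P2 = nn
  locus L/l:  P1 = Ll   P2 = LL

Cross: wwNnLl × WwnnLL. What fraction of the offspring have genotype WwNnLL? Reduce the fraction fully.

P(WwNnLL) = 1/8

wwNnLl gametes: wNL×2, wNl×2, wnL×2, wnl×2
WwnnLL gametes: WnL×4, wnL×4
wwNnLl×WwnnLL grid (8·8=64): WwNnLL=8 WwNnLl=8 WwnnLL=8 WwnnLl=8 wwNnLL=8 wwNnLl=8 wwnnLL=8 wwnnLl=8
WwNnLL hits 8/64; gcd=8; 8÷8/64÷8 = 1/8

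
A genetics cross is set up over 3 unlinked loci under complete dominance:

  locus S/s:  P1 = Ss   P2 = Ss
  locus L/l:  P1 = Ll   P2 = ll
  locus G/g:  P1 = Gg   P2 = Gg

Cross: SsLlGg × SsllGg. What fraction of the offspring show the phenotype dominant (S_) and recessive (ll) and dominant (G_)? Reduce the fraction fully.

P(S_ ll G_) = 9/32

SsLlGg gametes: SLG×1, SLg×1, SlG×1, Slg×1, sLG×1, sLg×1, slG×1, slg×1
SsllGg gametes: SlG×2, Slg×2, slG×2, slg×2
SsLlGg×SsllGg grid (8·8=64): SSLlGG=2 SSLlGg=4 SSLlgg=2 SSllGG=2 SSllGg=4 SSllgg=2 SsLlGG=4 SsLlGg=8 SsLlgg=4 SsllGG=4 SsllGg=8 Ssllgg=4 ssLlGG=2 ssLlGg=4 ssLlgg=2 ssllGG=2 ssllGg=4 ssllgg=2
S_ ll G_ hits 18/64; gcd=2; 18÷2/64÷2 = 9/32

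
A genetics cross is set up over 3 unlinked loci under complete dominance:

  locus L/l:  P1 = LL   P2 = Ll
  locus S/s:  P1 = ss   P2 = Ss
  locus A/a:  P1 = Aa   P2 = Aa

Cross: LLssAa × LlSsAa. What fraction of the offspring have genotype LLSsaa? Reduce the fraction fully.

LLssAa gametes: LsA×4, Lsa×4
LlSsAa gametes: LSA×1, LSa×1, LsA×1, Lsa×1, lSA×1, lSa×1, lsA×1, lsa×1
LLssAa×LlSsAa grid (8·8=64): LLSsAA=4 LLSsAa=8 LLSsaa=4 LLssAA=4 LLssAa=8 LLssaa=4 LlSsAA=4 LlSsAa=8 LlSsaa=4 LlssAA=4 LlssAa=8 Llssaa=4
LLSsaa hits 4/64; gcd=4; 4÷4/64÷4 = 1/16

P(LLSsaa) = 1/16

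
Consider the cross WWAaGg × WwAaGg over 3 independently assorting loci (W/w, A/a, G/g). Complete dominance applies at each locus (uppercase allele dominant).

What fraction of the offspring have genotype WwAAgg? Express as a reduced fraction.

P(WwAAgg) = 1/32

WWAaGg gametes: WAG×2, WAg×2, WaG×2, Wag×2
WwAaGg gametes: WAG×1, WAg×1, WaG×1, Wag×1, wAG×1, wAg×1, waG×1, wag×1
WWAaGg×WwAaGg grid (8·8=64): WWAAGG=2 WWAAGg=4 WWAAgg=2 WWAaGG=4 WWAaGg=8 WWAagg=4 WWaaGG=2 WWaaGg=4 WWaagg=2 WwAAGG=2 WwAAGg=4 WwAAgg=2 WwAaGG=4 WwAaGg=8 WwAagg=4 WwaaGG=2 WwaaGg=4 Wwaagg=2
WwAAgg hits 2/64; gcd=2; 2÷2/64÷2 = 1/32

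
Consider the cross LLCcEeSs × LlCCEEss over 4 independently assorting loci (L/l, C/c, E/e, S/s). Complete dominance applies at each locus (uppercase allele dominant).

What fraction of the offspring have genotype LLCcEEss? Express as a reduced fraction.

P(LLCcEEss) = 1/16

LLCcEeSs gametes: LCES×2, LCEs×2, LCeS×2, LCes×2, LcES×2, LcEs×2, LceS×2, Lces×2
LlCCEEss gametes: LCEs×8, lCEs×8
LLCcEeSs×LlCCEEss grid (16·16=256): LLCCEESs=16 LLCCEEss=16 LLCCEeSs=16 LLCCEess=16 LLCcEESs=16 LLCcEEss=16 LLCcEeSs=16 LLCcEess=16 LlCCEESs=16 LlCCEEss=16 LlCCEeSs=16 LlCCEess=16 LlCcEESs=16 LlCcEEss=16 LlCcEeSs=16 LlCcEess=16
LLCcEEss hits 16/256; gcd=16; 16÷16/256÷16 = 1/16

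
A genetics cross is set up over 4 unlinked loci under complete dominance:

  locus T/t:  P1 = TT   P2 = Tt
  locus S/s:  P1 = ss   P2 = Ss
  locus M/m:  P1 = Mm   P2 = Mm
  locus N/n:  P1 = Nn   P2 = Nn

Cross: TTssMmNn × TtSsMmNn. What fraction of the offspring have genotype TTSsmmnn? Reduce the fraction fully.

TTssMmNn gametes: TsMN×4, TsMn×4, TsmN×4, Tsmn×4
TtSsMmNn gametes: TSMN×1, TSMn×1, TSmN×1, TSmn×1, TsMN×1, TsMn×1, TsmN×1, Tsmn×1, tSMN×1, tSMn×1, tSmN×1, tSmn×1, tsMN×1, tsMn×1, tsmN×1, tsmn×1
TTssMmNn×TtSsMmNn grid (16·16=256): TTSsMMNN=4 TTSsMMNn=8 TTSsMMnn=4 TTSsMmNN=8 TTSsMmNn=16 TTSsMmnn=8 TTSsmmNN=4 TTSsmmNn=8 TTSsmmnn=4 TTssMMNN=4 TTssMMNn=8 TTssMMnn=4 TTssMmNN=8 TTssMmNn=16 TTssMmnn=8 TTssmmNN=4 TTssmmNn=8 TTssmmnn=4 TtSsMMNN=4 TtSsMMNn=8 TtSsMMnn=4 TtSsMmNN=8 TtSsMmNn=16 TtSsMmnn=8 TtSsmmNN=4 TtSsmmNn=8 TtSsmmnn=4 TtssMMNN=4 TtssMMNn=8 TtssMMnn=4 TtssMmNN=8 TtssMmNn=16 TtssMmnn=8 TtssmmNN=4 TtssmmNn=8 Ttssmmnn=4
TTSsmmnn hits 4/256; gcd=4; 4÷4/256÷4 = 1/64

P(TTSsmmnn) = 1/64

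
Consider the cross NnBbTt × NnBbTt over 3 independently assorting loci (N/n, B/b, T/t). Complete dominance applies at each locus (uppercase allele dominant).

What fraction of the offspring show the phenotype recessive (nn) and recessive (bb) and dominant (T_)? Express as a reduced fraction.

P(nn bb T_) = 3/64

NnBbTt gametes: NBT×1, NBt×1, NbT×1, Nbt×1, nBT×1, nBt×1, nbT×1, nbt×1
NnBbTt gametes: NBT×1, NBt×1, NbT×1, Nbt×1, nBT×1, nBt×1, nbT×1, nbt×1
NnBbTt×NnBbTt grid (8·8=64): NNBBTT=1 NNBBTt=2 NNBBtt=1 NNBbTT=2 NNBbTt=4 NNBbtt=2 NNbbTT=1 NNbbTt=2 NNbbtt=1 NnBBTT=2 NnBBTt=4 NnBBtt=2 NnBbTT=4 NnBbTt=8 NnBbtt=4 NnbbTT=2 NnbbTt=4 Nnbbtt=2 nnBBTT=1 nnBBTt=2 nnBBtt=1 nnBbTT=2 nnBbTt=4 nnBbtt=2 nnbbTT=1 nnbbTt=2 nnbbtt=1
nn bb T_ hits 3/64; gcd=1; 3÷1/64÷1 = 3/64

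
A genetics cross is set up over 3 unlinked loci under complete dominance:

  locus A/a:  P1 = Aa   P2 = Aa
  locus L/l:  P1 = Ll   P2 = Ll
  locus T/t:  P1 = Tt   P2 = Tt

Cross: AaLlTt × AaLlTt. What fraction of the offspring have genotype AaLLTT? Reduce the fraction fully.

P(AaLLTT) = 1/32

AaLlTt gametes: ALT×1, ALt×1, AlT×1, Alt×1, aLT×1, aLt×1, alT×1, alt×1
AaLlTt gametes: ALT×1, ALt×1, AlT×1, Alt×1, aLT×1, aLt×1, alT×1, alt×1
AaLlTt×AaLlTt grid (8·8=64): AALLTT=1 AALLTt=2 AALLtt=1 AALlTT=2 AALlTt=4 AALltt=2 AAllTT=1 AAllTt=2 AAlltt=1 AaLLTT=2 AaLLTt=4 AaLLtt=2 AaLlTT=4 AaLlTt=8 AaLltt=4 AallTT=2 AallTt=4 Aalltt=2 aaLLTT=1 aaLLTt=2 aaLLtt=1 aaLlTT=2 aaLlTt=4 aaLltt=2 aallTT=1 aallTt=2 aalltt=1
AaLLTT hits 2/64; gcd=2; 2÷2/64÷2 = 1/32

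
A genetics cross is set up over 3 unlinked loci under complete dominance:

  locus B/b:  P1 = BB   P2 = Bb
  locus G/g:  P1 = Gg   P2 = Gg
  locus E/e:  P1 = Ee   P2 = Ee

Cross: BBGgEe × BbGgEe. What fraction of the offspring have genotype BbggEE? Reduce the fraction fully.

P(BbggEE) = 1/32

BBGgEe gametes: BGE×2, BGe×2, BgE×2, Bge×2
BbGgEe gametes: BGE×1, BGe×1, BgE×1, Bge×1, bGE×1, bGe×1, bgE×1, bge×1
BBGgEe×BbGgEe grid (8·8=64): BBGGEE=2 BBGGEe=4 BBGGee=2 BBGgEE=4 BBGgEe=8 BBGgee=4 BBggEE=2 BBggEe=4 BBggee=2 BbGGEE=2 BbGGEe=4 BbGGee=2 BbGgEE=4 BbGgEe=8 BbGgee=4 BbggEE=2 BbggEe=4 Bbggee=2
BbggEE hits 2/64; gcd=2; 2÷2/64÷2 = 1/32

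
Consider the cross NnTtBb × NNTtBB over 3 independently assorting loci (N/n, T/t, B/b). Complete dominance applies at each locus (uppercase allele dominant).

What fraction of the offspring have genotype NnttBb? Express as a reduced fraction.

P(NnttBb) = 1/16

NnTtBb gametes: NTB×1, NTb×1, NtB×1, Ntb×1, nTB×1, nTb×1, ntB×1, ntb×1
NNTtBB gametes: NTB×4, NtB×4
NnTtBb×NNTtBB grid (8·8=64): NNTTBB=4 NNTTBb=4 NNTtBB=8 NNTtBb=8 NNttBB=4 NNttBb=4 NnTTBB=4 NnTTBb=4 NnTtBB=8 NnTtBb=8 NnttBB=4 NnttBb=4
NnttBb hits 4/64; gcd=4; 4÷4/64÷4 = 1/16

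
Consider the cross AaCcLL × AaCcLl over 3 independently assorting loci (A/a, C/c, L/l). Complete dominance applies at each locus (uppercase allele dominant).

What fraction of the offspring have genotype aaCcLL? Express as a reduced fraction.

P(aaCcLL) = 1/16

AaCcLL gametes: ACL×2, AcL×2, aCL×2, acL×2
AaCcLl gametes: ACL×1, ACl×1, AcL×1, Acl×1, aCL×1, aCl×1, acL×1, acl×1
AaCcLL×AaCcLl grid (8·8=64): AACCLL=2 AACCLl=2 AACcLL=4 AACcLl=4 AAccLL=2 AAccLl=2 AaCCLL=4 AaCCLl=4 AaCcLL=8 AaCcLl=8 AaccLL=4 AaccLl=4 aaCCLL=2 aaCCLl=2 aaCcLL=4 aaCcLl=4 aaccLL=2 aaccLl=2
aaCcLL hits 4/64; gcd=4; 4÷4/64÷4 = 1/16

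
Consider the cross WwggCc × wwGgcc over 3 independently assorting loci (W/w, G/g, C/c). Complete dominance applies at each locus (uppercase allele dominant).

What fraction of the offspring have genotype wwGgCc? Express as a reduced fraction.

WwggCc gametes: WgC×2, Wgc×2, wgC×2, wgc×2
wwGgcc gametes: wGc×4, wgc×4
WwggCc×wwGgcc grid (8·8=64): WwGgCc=8 WwGgcc=8 WwggCc=8 Wwggcc=8 wwGgCc=8 wwGgcc=8 wwggCc=8 wwggcc=8
wwGgCc hits 8/64; gcd=8; 8÷8/64÷8 = 1/8

P(wwGgCc) = 1/8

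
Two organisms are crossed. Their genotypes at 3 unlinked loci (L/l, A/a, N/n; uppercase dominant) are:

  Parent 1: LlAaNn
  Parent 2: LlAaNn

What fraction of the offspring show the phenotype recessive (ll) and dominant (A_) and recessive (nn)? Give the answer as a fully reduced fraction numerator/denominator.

LlAaNn gametes: LAN×1, LAn×1, LaN×1, Lan×1, lAN×1, lAn×1, laN×1, lan×1
LlAaNn gametes: LAN×1, LAn×1, LaN×1, Lan×1, lAN×1, lAn×1, laN×1, lan×1
LlAaNn×LlAaNn grid (8·8=64): LLAANN=1 LLAANn=2 LLAAnn=1 LLAaNN=2 LLAaNn=4 LLAann=2 LLaaNN=1 LLaaNn=2 LLaann=1 LlAANN=2 LlAANn=4 LlAAnn=2 LlAaNN=4 LlAaNn=8 LlAann=4 LlaaNN=2 LlaaNn=4 Llaann=2 llAANN=1 llAANn=2 llAAnn=1 llAaNN=2 llAaNn=4 llAann=2 llaaNN=1 llaaNn=2 llaann=1
ll A_ nn hits 3/64; gcd=1; 3÷1/64÷1 = 3/64

P(ll A_ nn) = 3/64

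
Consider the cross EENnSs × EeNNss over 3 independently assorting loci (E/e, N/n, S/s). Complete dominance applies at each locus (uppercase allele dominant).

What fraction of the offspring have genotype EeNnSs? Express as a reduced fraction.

EENnSs gametes: ENS×2, ENs×2, EnS×2, Ens×2
EeNNss gametes: ENs×4, eNs×4
EENnSs×EeNNss grid (8·8=64): EENNSs=8 EENNss=8 EENnSs=8 EENnss=8 EeNNSs=8 EeNNss=8 EeNnSs=8 EeNnss=8
EeNnSs hits 8/64; gcd=8; 8÷8/64÷8 = 1/8

P(EeNnSs) = 1/8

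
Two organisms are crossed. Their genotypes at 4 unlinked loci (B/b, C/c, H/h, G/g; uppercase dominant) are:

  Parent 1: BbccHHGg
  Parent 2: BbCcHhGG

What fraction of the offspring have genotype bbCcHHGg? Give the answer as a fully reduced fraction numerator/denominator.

BbccHHGg gametes: BcHG×4, BcHg×4, bcHG×4, bcHg×4
BbCcHhGG gametes: BCHG×2, BChG×2, BcHG×2, BchG×2, bCHG×2, bChG×2, bcHG×2, bchG×2
BbccHHGg×BbCcHhGG grid (16·16=256): BBCcHHGG=8 BBCcHHGg=8 BBCcHhGG=8 BBCcHhGg=8 BBccHHGG=8 BBccHHGg=8 BBccHhGG=8 BBccHhGg=8 BbCcHHGG=16 BbCcHHGg=16 BbCcHhGG=16 BbCcHhGg=16 BbccHHGG=16 BbccHHGg=16 BbccHhGG=16 BbccHhGg=16 bbCcHHGG=8 bbCcHHGg=8 bbCcHhGG=8 bbCcHhGg=8 bbccHHGG=8 bbccHHGg=8 bbccHhGG=8 bbccHhGg=8
bbCcHHGg hits 8/256; gcd=8; 8÷8/256÷8 = 1/32

P(bbCcHHGg) = 1/32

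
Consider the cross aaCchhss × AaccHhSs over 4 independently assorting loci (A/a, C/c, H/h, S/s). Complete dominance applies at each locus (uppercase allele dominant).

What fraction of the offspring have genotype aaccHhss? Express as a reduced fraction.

P(aaccHhss) = 1/16

aaCchhss gametes: aChs×8, achs×8
AaccHhSs gametes: AcHS×2, AcHs×2, AchS×2, Achs×2, acHS×2, acHs×2, achS×2, achs×2
aaCchhss×AaccHhSs grid (16·16=256): AaCcHhSs=16 AaCcHhss=16 AaCchhSs=16 AaCchhss=16 AaccHhSs=16 AaccHhss=16 AacchhSs=16 Aacchhss=16 aaCcHhSs=16 aaCcHhss=16 aaCchhSs=16 aaCchhss=16 aaccHhSs=16 aaccHhss=16 aacchhSs=16 aacchhss=16
aaccHhss hits 16/256; gcd=16; 16÷16/256÷16 = 1/16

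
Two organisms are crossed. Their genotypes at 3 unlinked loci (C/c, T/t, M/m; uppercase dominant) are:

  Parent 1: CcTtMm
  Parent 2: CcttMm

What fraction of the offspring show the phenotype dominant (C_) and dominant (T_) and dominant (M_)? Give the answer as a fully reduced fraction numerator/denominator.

CcTtMm gametes: CTM×1, CTm×1, CtM×1, Ctm×1, cTM×1, cTm×1, ctM×1, ctm×1
CcttMm gametes: CtM×2, Ctm×2, ctM×2, ctm×2
CcTtMm×CcttMm grid (8·8=64): CCTtMM=2 CCTtMm=4 CCTtmm=2 CCttMM=2 CCttMm=4 CCttmm=2 CcTtMM=4 CcTtMm=8 CcTtmm=4 CcttMM=4 CcttMm=8 Ccttmm=4 ccTtMM=2 ccTtMm=4 ccTtmm=2 ccttMM=2 ccttMm=4 ccttmm=2
C_ T_ M_ hits 18/64; gcd=2; 18÷2/64÷2 = 9/32

P(C_ T_ M_) = 9/32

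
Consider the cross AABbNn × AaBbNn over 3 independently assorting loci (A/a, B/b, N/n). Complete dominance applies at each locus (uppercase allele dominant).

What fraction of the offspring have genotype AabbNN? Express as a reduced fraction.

AABbNn gametes: ABN×2, ABn×2, AbN×2, Abn×2
AaBbNn gametes: ABN×1, ABn×1, AbN×1, Abn×1, aBN×1, aBn×1, abN×1, abn×1
AABbNn×AaBbNn grid (8·8=64): AABBNN=2 AABBNn=4 AABBnn=2 AABbNN=4 AABbNn=8 AABbnn=4 AAbbNN=2 AAbbNn=4 AAbbnn=2 AaBBNN=2 AaBBNn=4 AaBBnn=2 AaBbNN=4 AaBbNn=8 AaBbnn=4 AabbNN=2 AabbNn=4 Aabbnn=2
AabbNN hits 2/64; gcd=2; 2÷2/64÷2 = 1/32

P(AabbNN) = 1/32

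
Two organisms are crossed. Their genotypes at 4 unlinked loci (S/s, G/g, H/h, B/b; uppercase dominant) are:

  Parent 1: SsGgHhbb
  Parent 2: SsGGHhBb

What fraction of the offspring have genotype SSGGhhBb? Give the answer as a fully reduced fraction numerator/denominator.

SsGgHhbb gametes: SGHb×2, SGhb×2, SgHb×2, Sghb×2, sGHb×2, sGhb×2, sgHb×2, sghb×2
SsGGHhBb gametes: SGHB×2, SGHb×2, SGhB×2, SGhb×2, sGHB×2, sGHb×2, sGhB×2, sGhb×2
SsGgHhbb×SsGGHhBb grid (16·16=256): SSGGHHBb=4 SSGGHHbb=4 SSGGHhBb=8 SSGGHhbb=8 SSGGhhBb=4 SSGGhhbb=4 SSGgHHBb=4 SSGgHHbb=4 SSGgHhBb=8 SSGgHhbb=8 SSGghhBb=4 SSGghhbb=4 SsGGHHBb=8 SsGGHHbb=8 SsGGHhBb=16 SsGGHhbb=16 SsGGhhBb=8 SsGGhhbb=8 SsGgHHBb=8 SsGgHHbb=8 SsGgHhBb=16 SsGgHhbb=16 SsGghhBb=8 SsGghhbb=8 ssGGHHBb=4 ssGGHHbb=4 ssGGHhBb=8 ssGGHhbb=8 ssGGhhBb=4 ssGGhhbb=4 ssGgHHBb=4 ssGgHHbb=4 ssGgHhBb=8 ssGgHhbb=8 ssGghhBb=4 ssGghhbb=4
SSGGhhBb hits 4/256; gcd=4; 4÷4/256÷4 = 1/64

P(SSGGhhBb) = 1/64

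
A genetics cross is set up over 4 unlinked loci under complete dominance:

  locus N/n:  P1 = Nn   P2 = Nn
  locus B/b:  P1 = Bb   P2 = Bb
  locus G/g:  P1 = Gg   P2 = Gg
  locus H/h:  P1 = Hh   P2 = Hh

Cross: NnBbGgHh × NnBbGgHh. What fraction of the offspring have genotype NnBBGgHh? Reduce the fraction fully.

P(NnBBGgHh) = 1/32

NnBbGgHh gametes: NBGH×1, NBGh×1, NBgH×1, NBgh×1, NbGH×1, NbGh×1, NbgH×1, Nbgh×1, nBGH×1, nBGh×1, nBgH×1, nBgh×1, nbGH×1, nbGh×1, nbgH×1, nbgh×1
NnBbGgHh gametes: NBGH×1, NBGh×1, NBgH×1, NBgh×1, NbGH×1, NbGh×1, NbgH×1, Nbgh×1, nBGH×1, nBGh×1, nBgH×1, nBgh×1, nbGH×1, nbGh×1, nbgH×1, nbgh×1
NnBbGgHh×NnBbGgHh grid (16·16=256): NNBBGGHH=1 NNBBGGHh=2 NNBBGGhh=1 NNBBGgHH=2 NNBBGgHh=4 NNBBGghh=2 NNBBggHH=1 NNBBggHh=2 NNBBgghh=1 NNBbGGHH=2 NNBbGGHh=4 NNBbGGhh=2 NNBbGgHH=4 NNBbGgHh=8 NNBbGghh=4 NNBbggHH=2 NNBbggHh=4 NNBbgghh=2 NNbbGGHH=1 NNbbGGHh=2 NNbbGGhh=1 NNbbGgHH=2 NNbbGgHh=4 NNbbGghh=2 NNbbggHH=1 NNbbggHh=2 NNbbgghh=1 NnBBGGHH=2 NnBBGGHh=4 NnBBGGhh=2 NnBBGgHH=4 NnBBGgHh=8 NnBBGghh=4 NnBBggHH=2 NnBBggHh=4 NnBBgghh=2 NnBbGGHH=4 NnBbGGHh=8 NnBbGGhh=4 NnBbGgHH=8 NnBbGgHh=16 NnBbGghh=8 NnBbggHH=4 NnBbggHh=8 NnBbgghh=4 NnbbGGHH=2 NnbbGGHh=4 NnbbGGhh=2 NnbbGgHH=4 NnbbGgHh=8 NnbbGghh=4 NnbbggHH=2 NnbbggHh=4 Nnbbgghh=2 nnBBGGHH=1 nnBBGGHh=2 nnBBGGhh=1 nnBBGgHH=2 nnBBGgHh=4 nnBBGghh=2 nnBBggHH=1 nnBBggHh=2 nnBBgghh=1 nnBbGGHH=2 nnBbGGHh=4 nnBbGGhh=2 nnBbGgHH=4 nnBbGgHh=8 nnBbGghh=4 nnBbggHH=2 nnBbggHh=4 nnBbgghh=2 nnbbGGHH=1 nnbbGGHh=2 nnbbGGhh=1 nnbbGgHH=2 nnbbGgHh=4 nnbbGghh=2 nnbbggHH=1 nnbbggHh=2 nnbbgghh=1
NnBBGgHh hits 8/256; gcd=8; 8÷8/256÷8 = 1/32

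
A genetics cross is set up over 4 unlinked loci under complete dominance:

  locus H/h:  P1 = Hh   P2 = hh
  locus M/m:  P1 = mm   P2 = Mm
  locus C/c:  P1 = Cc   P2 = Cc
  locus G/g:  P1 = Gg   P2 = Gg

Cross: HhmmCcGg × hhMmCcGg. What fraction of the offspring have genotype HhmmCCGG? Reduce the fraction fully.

HhmmCcGg gametes: HmCG×2, HmCg×2, HmcG×2, Hmcg×2, hmCG×2, hmCg×2, hmcG×2, hmcg×2
hhMmCcGg gametes: hMCG×2, hMCg×2, hMcG×2, hMcg×2, hmCG×2, hmCg×2, hmcG×2, hmcg×2
HhmmCcGg×hhMmCcGg grid (16·16=256): HhMmCCGG=4 HhMmCCGg=8 HhMmCCgg=4 HhMmCcGG=8 HhMmCcGg=16 HhMmCcgg=8 HhMmccGG=4 HhMmccGg=8 HhMmccgg=4 HhmmCCGG=4 HhmmCCGg=8 HhmmCCgg=4 HhmmCcGG=8 HhmmCcGg=16 HhmmCcgg=8 HhmmccGG=4 HhmmccGg=8 Hhmmccgg=4 hhMmCCGG=4 hhMmCCGg=8 hhMmCCgg=4 hhMmCcGG=8 hhMmCcGg=16 hhMmCcgg=8 hhMmccGG=4 hhMmccGg=8 hhMmccgg=4 hhmmCCGG=4 hhmmCCGg=8 hhmmCCgg=4 hhmmCcGG=8 hhmmCcGg=16 hhmmCcgg=8 hhmmccGG=4 hhmmccGg=8 hhmmccgg=4
HhmmCCGG hits 4/256; gcd=4; 4÷4/256÷4 = 1/64

P(HhmmCCGG) = 1/64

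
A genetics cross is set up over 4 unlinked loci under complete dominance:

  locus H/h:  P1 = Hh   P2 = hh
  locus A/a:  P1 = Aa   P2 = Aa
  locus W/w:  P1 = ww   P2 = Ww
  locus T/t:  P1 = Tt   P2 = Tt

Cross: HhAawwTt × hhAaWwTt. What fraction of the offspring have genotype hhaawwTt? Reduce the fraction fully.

P(hhaawwTt) = 1/32

HhAawwTt gametes: HAwT×2, HAwt×2, HawT×2, Hawt×2, hAwT×2, hAwt×2, hawT×2, hawt×2
hhAaWwTt gametes: hAWT×2, hAWt×2, hAwT×2, hAwt×2, haWT×2, haWt×2, hawT×2, hawt×2
HhAawwTt×hhAaWwTt grid (16·16=256): HhAAWwTT=4 HhAAWwTt=8 HhAAWwtt=4 HhAAwwTT=4 HhAAwwTt=8 HhAAwwtt=4 HhAaWwTT=8 HhAaWwTt=16 HhAaWwtt=8 HhAawwTT=8 HhAawwTt=16 HhAawwtt=8 HhaaWwTT=4 HhaaWwTt=8 HhaaWwtt=4 HhaawwTT=4 HhaawwTt=8 Hhaawwtt=4 hhAAWwTT=4 hhAAWwTt=8 hhAAWwtt=4 hhAAwwTT=4 hhAAwwTt=8 hhAAwwtt=4 hhAaWwTT=8 hhAaWwTt=16 hhAaWwtt=8 hhAawwTT=8 hhAawwTt=16 hhAawwtt=8 hhaaWwTT=4 hhaaWwTt=8 hhaaWwtt=4 hhaawwTT=4 hhaawwTt=8 hhaawwtt=4
hhaawwTt hits 8/256; gcd=8; 8÷8/256÷8 = 1/32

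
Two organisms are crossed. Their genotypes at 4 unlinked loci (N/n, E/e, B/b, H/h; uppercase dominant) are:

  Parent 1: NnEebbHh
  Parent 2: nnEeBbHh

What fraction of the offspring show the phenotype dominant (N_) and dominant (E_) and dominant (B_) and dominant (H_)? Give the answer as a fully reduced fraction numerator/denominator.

P(N_ E_ B_ H_) = 9/64

NnEebbHh gametes: NEbH×2, NEbh×2, NebH×2, Nebh×2, nEbH×2, nEbh×2, nebH×2, nebh×2
nnEeBbHh gametes: nEBH×2, nEBh×2, nEbH×2, nEbh×2, neBH×2, neBh×2, nebH×2, nebh×2
NnEebbHh×nnEeBbHh grid (16·16=256): NnEEBbHH=4 NnEEBbHh=8 NnEEBbhh=4 NnEEbbHH=4 NnEEbbHh=8 NnEEbbhh=4 NnEeBbHH=8 NnEeBbHh=16 NnEeBbhh=8 NnEebbHH=8 NnEebbHh=16 NnEebbhh=8 NneeBbHH=4 NneeBbHh=8 NneeBbhh=4 NneebbHH=4 NneebbHh=8 Nneebbhh=4 nnEEBbHH=4 nnEEBbHh=8 nnEEBbhh=4 nnEEbbHH=4 nnEEbbHh=8 nnEEbbhh=4 nnEeBbHH=8 nnEeBbHh=16 nnEeBbhh=8 nnEebbHH=8 nnEebbHh=16 nnEebbhh=8 nneeBbHH=4 nneeBbHh=8 nneeBbhh=4 nneebbHH=4 nneebbHh=8 nneebbhh=4
N_ E_ B_ H_ hits 36/256; gcd=4; 36÷4/256÷4 = 9/64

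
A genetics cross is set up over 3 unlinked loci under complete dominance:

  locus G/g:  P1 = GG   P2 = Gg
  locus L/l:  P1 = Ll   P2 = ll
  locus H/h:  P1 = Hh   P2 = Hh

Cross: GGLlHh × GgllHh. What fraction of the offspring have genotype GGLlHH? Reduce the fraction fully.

GGLlHh gametes: GLH×2, GLh×2, GlH×2, Glh×2
GgllHh gametes: GlH×2, Glh×2, glH×2, glh×2
GGLlHh×GgllHh grid (8·8=64): GGLlHH=4 GGLlHh=8 GGLlhh=4 GGllHH=4 GGllHh=8 GGllhh=4 GgLlHH=4 GgLlHh=8 GgLlhh=4 GgllHH=4 GgllHh=8 Ggllhh=4
GGLlHH hits 4/64; gcd=4; 4÷4/64÷4 = 1/16

P(GGLlHH) = 1/16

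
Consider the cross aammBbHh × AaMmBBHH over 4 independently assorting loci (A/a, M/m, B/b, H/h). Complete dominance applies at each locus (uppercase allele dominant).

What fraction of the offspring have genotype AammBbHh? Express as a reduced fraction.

aammBbHh gametes: amBH×4, amBh×4, ambH×4, ambh×4
AaMmBBHH gametes: AMBH×4, AmBH×4, aMBH×4, amBH×4
aammBbHh×AaMmBBHH grid (16·16=256): AaMmBBHH=16 AaMmBBHh=16 AaMmBbHH=16 AaMmBbHh=16 AammBBHH=16 AammBBHh=16 AammBbHH=16 AammBbHh=16 aaMmBBHH=16 aaMmBBHh=16 aaMmBbHH=16 aaMmBbHh=16 aammBBHH=16 aammBBHh=16 aammBbHH=16 aammBbHh=16
AammBbHh hits 16/256; gcd=16; 16÷16/256÷16 = 1/16

P(AammBbHh) = 1/16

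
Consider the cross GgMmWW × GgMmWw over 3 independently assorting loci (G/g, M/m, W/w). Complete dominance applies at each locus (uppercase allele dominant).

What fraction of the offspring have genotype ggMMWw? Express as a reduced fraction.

GgMmWW gametes: GMW×2, GmW×2, gMW×2, gmW×2
GgMmWw gametes: GMW×1, GMw×1, GmW×1, Gmw×1, gMW×1, gMw×1, gmW×1, gmw×1
GgMmWW×GgMmWw grid (8·8=64): GGMMWW=2 GGMMWw=2 GGMmWW=4 GGMmWw=4 GGmmWW=2 GGmmWw=2 GgMMWW=4 GgMMWw=4 GgMmWW=8 GgMmWw=8 GgmmWW=4 GgmmWw=4 ggMMWW=2 ggMMWw=2 ggMmWW=4 ggMmWw=4 ggmmWW=2 ggmmWw=2
ggMMWw hits 2/64; gcd=2; 2÷2/64÷2 = 1/32

P(ggMMWw) = 1/32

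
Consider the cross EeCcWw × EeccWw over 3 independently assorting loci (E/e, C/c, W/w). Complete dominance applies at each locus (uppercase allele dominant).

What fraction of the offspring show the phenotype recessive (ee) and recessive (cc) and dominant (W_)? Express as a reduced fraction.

P(ee cc W_) = 3/32

EeCcWw gametes: ECW×1, ECw×1, EcW×1, Ecw×1, eCW×1, eCw×1, ecW×1, ecw×1
EeccWw gametes: EcW×2, Ecw×2, ecW×2, ecw×2
EeCcWw×EeccWw grid (8·8=64): EECcWW=2 EECcWw=4 EECcww=2 EEccWW=2 EEccWw=4 EEccww=2 EeCcWW=4 EeCcWw=8 EeCcww=4 EeccWW=4 EeccWw=8 Eeccww=4 eeCcWW=2 eeCcWw=4 eeCcww=2 eeccWW=2 eeccWw=4 eeccww=2
ee cc W_ hits 6/64; gcd=2; 6÷2/64÷2 = 3/32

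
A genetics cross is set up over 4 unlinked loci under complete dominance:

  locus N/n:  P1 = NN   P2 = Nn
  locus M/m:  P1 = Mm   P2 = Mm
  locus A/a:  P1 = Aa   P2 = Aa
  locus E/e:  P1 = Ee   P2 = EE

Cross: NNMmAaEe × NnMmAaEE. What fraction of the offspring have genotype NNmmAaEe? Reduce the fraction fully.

NNMmAaEe gametes: NMAE×2, NMAe×2, NMaE×2, NMae×2, NmAE×2, NmAe×2, NmaE×2, Nmae×2
NnMmAaEE gametes: NMAE×2, NMaE×2, NmAE×2, NmaE×2, nMAE×2, nMaE×2, nmAE×2, nmaE×2
NNMmAaEe×NnMmAaEE grid (16·16=256): NNMMAAEE=4 NNMMAAEe=4 NNMMAaEE=8 NNMMAaEe=8 NNMMaaEE=4 NNMMaaEe=4 NNMmAAEE=8 NNMmAAEe=8 NNMmAaEE=16 NNMmAaEe=16 NNMmaaEE=8 NNMmaaEe=8 NNmmAAEE=4 NNmmAAEe=4 NNmmAaEE=8 NNmmAaEe=8 NNmmaaEE=4 NNmmaaEe=4 NnMMAAEE=4 NnMMAAEe=4 NnMMAaEE=8 NnMMAaEe=8 NnMMaaEE=4 NnMMaaEe=4 NnMmAAEE=8 NnMmAAEe=8 NnMmAaEE=16 NnMmAaEe=16 NnMmaaEE=8 NnMmaaEe=8 NnmmAAEE=4 NnmmAAEe=4 NnmmAaEE=8 NnmmAaEe=8 NnmmaaEE=4 NnmmaaEe=4
NNmmAaEe hits 8/256; gcd=8; 8÷8/256÷8 = 1/32

P(NNmmAaEe) = 1/32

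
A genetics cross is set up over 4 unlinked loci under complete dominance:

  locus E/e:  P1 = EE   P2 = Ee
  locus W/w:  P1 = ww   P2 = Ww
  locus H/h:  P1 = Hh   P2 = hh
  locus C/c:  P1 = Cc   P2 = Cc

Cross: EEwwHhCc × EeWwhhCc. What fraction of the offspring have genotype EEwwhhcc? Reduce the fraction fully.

EEwwHhCc gametes: EwHC×4, EwHc×4, EwhC×4, Ewhc×4
EeWwhhCc gametes: EWhC×2, EWhc×2, EwhC×2, Ewhc×2, eWhC×2, eWhc×2, ewhC×2, ewhc×2
EEwwHhCc×EeWwhhCc grid (16·16=256): EEWwHhCC=8 EEWwHhCc=16 EEWwHhcc=8 EEWwhhCC=8 EEWwhhCc=16 EEWwhhcc=8 EEwwHhCC=8 EEwwHhCc=16 EEwwHhcc=8 EEwwhhCC=8 EEwwhhCc=16 EEwwhhcc=8 EeWwHhCC=8 EeWwHhCc=16 EeWwHhcc=8 EeWwhhCC=8 EeWwhhCc=16 EeWwhhcc=8 EewwHhCC=8 EewwHhCc=16 EewwHhcc=8 EewwhhCC=8 EewwhhCc=16 Eewwhhcc=8
EEwwhhcc hits 8/256; gcd=8; 8÷8/256÷8 = 1/32

P(EEwwhhcc) = 1/32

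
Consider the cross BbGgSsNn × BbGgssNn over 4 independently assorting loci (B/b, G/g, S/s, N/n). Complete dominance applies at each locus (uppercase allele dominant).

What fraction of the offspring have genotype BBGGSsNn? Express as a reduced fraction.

P(BBGGSsNn) = 1/64

BbGgSsNn gametes: BGSN×1, BGSn×1, BGsN×1, BGsn×1, BgSN×1, BgSn×1, BgsN×1, Bgsn×1, bGSN×1, bGSn×1, bGsN×1, bGsn×1, bgSN×1, bgSn×1, bgsN×1, bgsn×1
BbGgssNn gametes: BGsN×2, BGsn×2, BgsN×2, Bgsn×2, bGsN×2, bGsn×2, bgsN×2, bgsn×2
BbGgSsNn×BbGgssNn grid (16·16=256): BBGGSsNN=2 BBGGSsNn=4 BBGGSsnn=2 BBGGssNN=2 BBGGssNn=4 BBGGssnn=2 BBGgSsNN=4 BBGgSsNn=8 BBGgSsnn=4 BBGgssNN=4 BBGgssNn=8 BBGgssnn=4 BBggSsNN=2 BBggSsNn=4 BBggSsnn=2 BBggssNN=2 BBggssNn=4 BBggssnn=2 BbGGSsNN=4 BbGGSsNn=8 BbGGSsnn=4 BbGGssNN=4 BbGGssNn=8 BbGGssnn=4 BbGgSsNN=8 BbGgSsNn=16 BbGgSsnn=8 BbGgssNN=8 BbGgssNn=16 BbGgssnn=8 BbggSsNN=4 BbggSsNn=8 BbggSsnn=4 BbggssNN=4 BbggssNn=8 Bbggssnn=4 bbGGSsNN=2 bbGGSsNn=4 bbGGSsnn=2 bbGGssNN=2 bbGGssNn=4 bbGGssnn=2 bbGgSsNN=4 bbGgSsNn=8 bbGgSsnn=4 bbGgssNN=4 bbGgssNn=8 bbGgssnn=4 bbggSsNN=2 bbggSsNn=4 bbggSsnn=2 bbggssNN=2 bbggssNn=4 bbggssnn=2
BBGGSsNn hits 4/256; gcd=4; 4÷4/256÷4 = 1/64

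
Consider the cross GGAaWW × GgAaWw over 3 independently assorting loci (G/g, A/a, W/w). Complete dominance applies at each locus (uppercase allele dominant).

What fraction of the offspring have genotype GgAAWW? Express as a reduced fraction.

P(GgAAWW) = 1/16

GGAaWW gametes: GAW×4, GaW×4
GgAaWw gametes: GAW×1, GAw×1, GaW×1, Gaw×1, gAW×1, gAw×1, gaW×1, gaw×1
GGAaWW×GgAaWw grid (8·8=64): GGAAWW=4 GGAAWw=4 GGAaWW=8 GGAaWw=8 GGaaWW=4 GGaaWw=4 GgAAWW=4 GgAAWw=4 GgAaWW=8 GgAaWw=8 GgaaWW=4 GgaaWw=4
GgAAWW hits 4/64; gcd=4; 4÷4/64÷4 = 1/16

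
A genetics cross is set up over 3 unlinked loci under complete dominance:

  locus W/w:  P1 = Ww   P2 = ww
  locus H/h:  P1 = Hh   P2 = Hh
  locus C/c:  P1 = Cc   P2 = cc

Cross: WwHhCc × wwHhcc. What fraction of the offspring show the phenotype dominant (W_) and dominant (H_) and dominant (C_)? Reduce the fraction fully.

P(W_ H_ C_) = 3/16

WwHhCc gametes: WHC×1, WHc×1, WhC×1, Whc×1, wHC×1, wHc×1, whC×1, whc×1
wwHhcc gametes: wHc×4, whc×4
WwHhCc×wwHhcc grid (8·8=64): WwHHCc=4 WwHHcc=4 WwHhCc=8 WwHhcc=8 WwhhCc=4 Wwhhcc=4 wwHHCc=4 wwHHcc=4 wwHhCc=8 wwHhcc=8 wwhhCc=4 wwhhcc=4
W_ H_ C_ hits 12/64; gcd=4; 12÷4/64÷4 = 3/16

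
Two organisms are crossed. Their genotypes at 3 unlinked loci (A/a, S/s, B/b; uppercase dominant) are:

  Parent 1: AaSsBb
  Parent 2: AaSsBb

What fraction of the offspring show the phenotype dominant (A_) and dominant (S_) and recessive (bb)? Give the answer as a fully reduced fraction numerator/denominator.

P(A_ S_ bb) = 9/64

AaSsBb gametes: ASB×1, ASb×1, AsB×1, Asb×1, aSB×1, aSb×1, asB×1, asb×1
AaSsBb gametes: ASB×1, ASb×1, AsB×1, Asb×1, aSB×1, aSb×1, asB×1, asb×1
AaSsBb×AaSsBb grid (8·8=64): AASSBB=1 AASSBb=2 AASSbb=1 AASsBB=2 AASsBb=4 AASsbb=2 AAssBB=1 AAssBb=2 AAssbb=1 AaSSBB=2 AaSSBb=4 AaSSbb=2 AaSsBB=4 AaSsBb=8 AaSsbb=4 AassBB=2 AassBb=4 Aassbb=2 aaSSBB=1 aaSSBb=2 aaSSbb=1 aaSsBB=2 aaSsBb=4 aaSsbb=2 aassBB=1 aassBb=2 aassbb=1
A_ S_ bb hits 9/64; gcd=1; 9÷1/64÷1 = 9/64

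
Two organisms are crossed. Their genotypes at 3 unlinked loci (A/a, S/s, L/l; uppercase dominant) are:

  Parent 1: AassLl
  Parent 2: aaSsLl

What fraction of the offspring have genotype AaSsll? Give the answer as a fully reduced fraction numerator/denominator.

P(AaSsll) = 1/16

AassLl gametes: AsL×2, Asl×2, asL×2, asl×2
aaSsLl gametes: aSL×2, aSl×2, asL×2, asl×2
AassLl×aaSsLl grid (8·8=64): AaSsLL=4 AaSsLl=8 AaSsll=4 AassLL=4 AassLl=8 Aassll=4 aaSsLL=4 aaSsLl=8 aaSsll=4 aassLL=4 aassLl=8 aassll=4
AaSsll hits 4/64; gcd=4; 4÷4/64÷4 = 1/16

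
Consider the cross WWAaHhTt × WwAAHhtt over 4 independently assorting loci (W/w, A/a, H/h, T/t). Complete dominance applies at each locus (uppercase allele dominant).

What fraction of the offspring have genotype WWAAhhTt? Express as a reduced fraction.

WWAaHhTt gametes: WAHT×2, WAHt×2, WAhT×2, WAht×2, WaHT×2, WaHt×2, WahT×2, Waht×2
WwAAHhtt gametes: WAHt×4, WAht×4, wAHt×4, wAht×4
WWAaHhTt×WwAAHhtt grid (16·16=256): WWAAHHTt=8 WWAAHHtt=8 WWAAHhTt=16 WWAAHhtt=16 WWAAhhTt=8 WWAAhhtt=8 WWAaHHTt=8 WWAaHHtt=8 WWAaHhTt=16 WWAaHhtt=16 WWAahhTt=8 WWAahhtt=8 WwAAHHTt=8 WwAAHHtt=8 WwAAHhTt=16 WwAAHhtt=16 WwAAhhTt=8 WwAAhhtt=8 WwAaHHTt=8 WwAaHHtt=8 WwAaHhTt=16 WwAaHhtt=16 WwAahhTt=8 WwAahhtt=8
WWAAhhTt hits 8/256; gcd=8; 8÷8/256÷8 = 1/32

P(WWAAhhTt) = 1/32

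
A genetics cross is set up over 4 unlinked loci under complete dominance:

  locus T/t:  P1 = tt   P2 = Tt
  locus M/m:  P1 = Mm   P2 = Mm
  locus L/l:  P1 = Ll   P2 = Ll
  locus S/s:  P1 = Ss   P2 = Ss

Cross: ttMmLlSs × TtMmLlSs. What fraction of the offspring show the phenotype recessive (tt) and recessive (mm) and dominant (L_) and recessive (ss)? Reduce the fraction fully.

ttMmLlSs gametes: tMLS×2, tMLs×2, tMlS×2, tMls×2, tmLS×2, tmLs×2, tmlS×2, tmls×2
TtMmLlSs gametes: TMLS×1, TMLs×1, TMlS×1, TMls×1, TmLS×1, TmLs×1, TmlS×1, Tmls×1, tMLS×1, tMLs×1, tMlS×1, tMls×1, tmLS×1, tmLs×1, tmlS×1, tmls×1
ttMmLlSs×TtMmLlSs grid (16·16=256): TtMMLLSS=2 TtMMLLSs=4 TtMMLLss=2 TtMMLlSS=4 TtMMLlSs=8 TtMMLlss=4 TtMMllSS=2 TtMMllSs=4 TtMMllss=2 TtMmLLSS=4 TtMmLLSs=8 TtMmLLss=4 TtMmLlSS=8 TtMmLlSs=16 TtMmLlss=8 TtMmllSS=4 TtMmllSs=8 TtMmllss=4 TtmmLLSS=2 TtmmLLSs=4 TtmmLLss=2 TtmmLlSS=4 TtmmLlSs=8 TtmmLlss=4 TtmmllSS=2 TtmmllSs=4 Ttmmllss=2 ttMMLLSS=2 ttMMLLSs=4 ttMMLLss=2 ttMMLlSS=4 ttMMLlSs=8 ttMMLlss=4 ttMMllSS=2 ttMMllSs=4 ttMMllss=2 ttMmLLSS=4 ttMmLLSs=8 ttMmLLss=4 ttMmLlSS=8 ttMmLlSs=16 ttMmLlss=8 ttMmllSS=4 ttMmllSs=8 ttMmllss=4 ttmmLLSS=2 ttmmLLSs=4 ttmmLLss=2 ttmmLlSS=4 ttmmLlSs=8 ttmmLlss=4 ttmmllSS=2 ttmmllSs=4 ttmmllss=2
tt mm L_ ss hits 6/256; gcd=2; 6÷2/256÷2 = 3/128

P(tt mm L_ ss) = 3/128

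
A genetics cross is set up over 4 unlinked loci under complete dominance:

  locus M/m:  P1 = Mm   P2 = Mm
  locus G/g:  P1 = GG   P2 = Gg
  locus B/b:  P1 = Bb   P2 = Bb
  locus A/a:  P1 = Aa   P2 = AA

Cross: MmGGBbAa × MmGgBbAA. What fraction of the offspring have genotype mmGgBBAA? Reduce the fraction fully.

P(mmGgBBAA) = 1/64

MmGGBbAa gametes: MGBA×2, MGBa×2, MGbA×2, MGba×2, mGBA×2, mGBa×2, mGbA×2, mGba×2
MmGgBbAA gametes: MGBA×2, MGbA×2, MgBA×2, MgbA×2, mGBA×2, mGbA×2, mgBA×2, mgbA×2
MmGGBbAa×MmGgBbAA grid (16·16=256): MMGGBBAA=4 MMGGBBAa=4 MMGGBbAA=8 MMGGBbAa=8 MMGGbbAA=4 MMGGbbAa=4 MMGgBBAA=4 MMGgBBAa=4 MMGgBbAA=8 MMGgBbAa=8 MMGgbbAA=4 MMGgbbAa=4 MmGGBBAA=8 MmGGBBAa=8 MmGGBbAA=16 MmGGBbAa=16 MmGGbbAA=8 MmGGbbAa=8 MmGgBBAA=8 MmGgBBAa=8 MmGgBbAA=16 MmGgBbAa=16 MmGgbbAA=8 MmGgbbAa=8 mmGGBBAA=4 mmGGBBAa=4 mmGGBbAA=8 mmGGBbAa=8 mmGGbbAA=4 mmGGbbAa=4 mmGgBBAA=4 mmGgBBAa=4 mmGgBbAA=8 mmGgBbAa=8 mmGgbbAA=4 mmGgbbAa=4
mmGgBBAA hits 4/256; gcd=4; 4÷4/256÷4 = 1/64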